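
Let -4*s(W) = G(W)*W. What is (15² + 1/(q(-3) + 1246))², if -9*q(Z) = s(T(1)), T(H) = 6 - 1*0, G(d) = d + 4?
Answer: 709263783684/14010049 ≈ 50625.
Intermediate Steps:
G(d) = 4 + d
T(H) = 6 (T(H) = 6 + 0 = 6)
s(W) = -W*(4 + W)/4 (s(W) = -(4 + W)*W/4 = -W*(4 + W)/4)
q(Z) = 5/3 (q(Z) = -(-1)*6*(4 + 6)/36 = -(-1)*6*10/36 = -⅑*(-15) = 5/3)
(15² + 1/(q(-3) + 1246))² = (15² + 1/(5/3 + 1246))² = (225 + 1/(3743/3))² = (225 + 3/3743)² = (842178/3743)² = 709263783684/14010049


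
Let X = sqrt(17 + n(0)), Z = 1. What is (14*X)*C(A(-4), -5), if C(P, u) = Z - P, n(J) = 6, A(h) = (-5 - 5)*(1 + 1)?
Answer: 294*sqrt(23) ≈ 1410.0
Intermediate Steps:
A(h) = -20 (A(h) = -10*2 = -20)
C(P, u) = 1 - P
X = sqrt(23) (X = sqrt(17 + 6) = sqrt(23) ≈ 4.7958)
(14*X)*C(A(-4), -5) = (14*sqrt(23))*(1 - 1*(-20)) = (14*sqrt(23))*(1 + 20) = (14*sqrt(23))*21 = 294*sqrt(23)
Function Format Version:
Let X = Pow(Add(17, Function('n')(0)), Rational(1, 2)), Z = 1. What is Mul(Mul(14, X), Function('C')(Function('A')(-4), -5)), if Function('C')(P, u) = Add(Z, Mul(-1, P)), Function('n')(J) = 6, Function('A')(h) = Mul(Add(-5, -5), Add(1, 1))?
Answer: Mul(294, Pow(23, Rational(1, 2))) ≈ 1410.0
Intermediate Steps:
Function('A')(h) = -20 (Function('A')(h) = Mul(-10, 2) = -20)
Function('C')(P, u) = Add(1, Mul(-1, P))
X = Pow(23, Rational(1, 2)) (X = Pow(Add(17, 6), Rational(1, 2)) = Pow(23, Rational(1, 2)) ≈ 4.7958)
Mul(Mul(14, X), Function('C')(Function('A')(-4), -5)) = Mul(Mul(14, Pow(23, Rational(1, 2))), Add(1, Mul(-1, -20))) = Mul(Mul(14, Pow(23, Rational(1, 2))), Add(1, 20)) = Mul(Mul(14, Pow(23, Rational(1, 2))), 21) = Mul(294, Pow(23, Rational(1, 2)))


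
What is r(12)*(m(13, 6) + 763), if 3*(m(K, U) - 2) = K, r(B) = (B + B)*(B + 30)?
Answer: 775488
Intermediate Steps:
r(B) = 2*B*(30 + B) (r(B) = (2*B)*(30 + B) = 2*B*(30 + B))
m(K, U) = 2 + K/3
r(12)*(m(13, 6) + 763) = (2*12*(30 + 12))*((2 + (⅓)*13) + 763) = (2*12*42)*((2 + 13/3) + 763) = 1008*(19/3 + 763) = 1008*(2308/3) = 775488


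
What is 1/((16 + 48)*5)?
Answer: 1/320 ≈ 0.0031250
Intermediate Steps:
1/((16 + 48)*5) = 1/(64*5) = 1/320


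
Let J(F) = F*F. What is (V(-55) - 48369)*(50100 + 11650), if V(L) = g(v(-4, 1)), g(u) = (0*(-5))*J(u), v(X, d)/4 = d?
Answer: -2986785750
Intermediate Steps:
J(F) = F²
v(X, d) = 4*d
g(u) = 0 (g(u) = (0*(-5))*u² = 0*u² = 0)
V(L) = 0
(V(-55) - 48369)*(50100 + 11650) = (0 - 48369)*(50100 + 11650) = -48369*61750 = -2986785750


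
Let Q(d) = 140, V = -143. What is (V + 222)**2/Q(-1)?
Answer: 6241/140 ≈ 44.579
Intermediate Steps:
(V + 222)**2/Q(-1) = (-143 + 222)**2/140 = 79**2*(1/140) = 6241*(1/140) = 6241/140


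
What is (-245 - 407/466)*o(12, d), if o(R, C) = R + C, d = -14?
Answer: 114577/233 ≈ 491.75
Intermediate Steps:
o(R, C) = C + R
(-245 - 407/466)*o(12, d) = (-245 - 407/466)*(-14 + 12) = (-245 - 407*1/466)*(-2) = (-245 - 407/466)*(-2) = -114577/466*(-2) = 114577/233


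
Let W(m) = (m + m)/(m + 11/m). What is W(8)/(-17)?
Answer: -128/1275 ≈ -0.10039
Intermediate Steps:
W(m) = 2*m/(m + 11/m) (W(m) = (2*m)/(m + 11/m) = 2*m/(m + 11/m))
W(8)/(-17) = (2*8²/(11 + 8²))/(-17) = -2*64/(17*(11 + 64)) = -2*64/(17*75) = -1/17*128/75 = -128/1275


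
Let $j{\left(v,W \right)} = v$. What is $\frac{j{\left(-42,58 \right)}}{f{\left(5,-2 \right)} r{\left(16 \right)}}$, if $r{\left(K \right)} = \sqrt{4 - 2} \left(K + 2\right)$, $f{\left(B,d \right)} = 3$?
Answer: $- \frac{7 \sqrt{2}}{18} \approx -0.54997$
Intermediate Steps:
$r{\left(K \right)} = \sqrt{2} \left(2 + K\right)$
$\frac{j{\left(-42,58 \right)}}{f{\left(5,-2 \right)} r{\left(16 \right)}} = - \frac{42}{3 \sqrt{2} \left(2 + 16\right)} = - \frac{42}{3 \sqrt{2} \cdot 18} = - \frac{42}{3 \cdot 18 \sqrt{2}} = - \frac{42}{54 \sqrt{2}} = - 42 \frac{\sqrt{2}}{108} = - \frac{7 \sqrt{2}}{18}$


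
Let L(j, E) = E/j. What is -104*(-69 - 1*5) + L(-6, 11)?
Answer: 46165/6 ≈ 7694.2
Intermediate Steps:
-104*(-69 - 1*5) + L(-6, 11) = -104*(-69 - 1*5) + 11/(-6) = -104*(-69 - 5) + 11*(-⅙) = -104*(-74) - 11/6 = 7696 - 11/6 = 46165/6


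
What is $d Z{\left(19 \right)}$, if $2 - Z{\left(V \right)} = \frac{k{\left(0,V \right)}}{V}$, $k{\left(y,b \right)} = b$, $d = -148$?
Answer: $-148$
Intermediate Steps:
$Z{\left(V \right)} = 1$ ($Z{\left(V \right)} = 2 - \frac{V}{V} = 2 - 1 = 1$)
$d Z{\left(19 \right)} = \left(-148\right) 1 = -148$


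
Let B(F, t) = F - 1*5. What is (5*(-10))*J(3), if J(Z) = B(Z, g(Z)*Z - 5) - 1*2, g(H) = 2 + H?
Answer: 200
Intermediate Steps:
B(F, t) = -5 + F (B(F, t) = F - 5 = -5 + F)
J(Z) = -7 + Z (J(Z) = (-5 + Z) - 1*2 = (-5 + Z) - 2 = -7 + Z)
(5*(-10))*J(3) = (5*(-10))*(-7 + 3) = -50*(-4) = 200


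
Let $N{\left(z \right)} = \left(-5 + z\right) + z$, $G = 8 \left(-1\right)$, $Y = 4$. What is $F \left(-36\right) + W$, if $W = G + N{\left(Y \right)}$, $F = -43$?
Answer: $1543$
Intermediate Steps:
$G = -8$
$N{\left(z \right)} = -5 + 2 z$
$W = -5$ ($W = -8 + \left(-5 + 2 \cdot 4\right) = -8 + \left(-5 + 8\right) = -8 + 3 = -5$)
$F \left(-36\right) + W = \left(-43\right) \left(-36\right) - 5 = 1548 - 5 = 1543$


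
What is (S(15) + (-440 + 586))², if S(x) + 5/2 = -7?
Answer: 74529/4 ≈ 18632.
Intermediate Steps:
S(x) = -19/2 (S(x) = -5/2 - 7 = -19/2)
(S(15) + (-440 + 586))² = (-19/2 + (-440 + 586))² = (-19/2 + 146)² = (273/2)² = 74529/4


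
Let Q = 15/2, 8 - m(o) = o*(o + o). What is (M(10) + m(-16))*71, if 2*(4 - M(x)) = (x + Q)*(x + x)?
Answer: -47925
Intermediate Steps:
m(o) = 8 - 2*o² (m(o) = 8 - o*(o + o) = 8 - o*2*o = 8 - 2*o²)
Q = 15/2 (Q = 15*(½) = 15/2 ≈ 7.5000)
M(x) = 4 - x*(15/2 + x) (M(x) = 4 - (x + 15/2)*(x + x)/2 = 4 - (15/2 + x)*2*x/2 = 4 - x*(15/2 + x))
(M(10) + m(-16))*71 = ((4 - 1*10² - 15/2*10) + (8 - 2*(-16)²))*71 = ((4 - 1*100 - 75) + (8 - 2*256))*71 = ((4 - 100 - 75) + (8 - 512))*71 = (-171 - 504)*71 = -675*71 = -47925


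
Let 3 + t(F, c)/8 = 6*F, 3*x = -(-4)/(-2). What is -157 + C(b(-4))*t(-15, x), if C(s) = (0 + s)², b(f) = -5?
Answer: -18757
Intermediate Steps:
x = -⅔ (x = (-(-4)/(-2))/3 = (-(-4)*(-1)/2)/3 = (-4*½)/3 = (⅓)*(-2) = -⅔ ≈ -0.66667)
C(s) = s²
t(F, c) = -24 + 48*F (t(F, c) = -24 + 8*(6*F) = -24 + 48*F)
-157 + C(b(-4))*t(-15, x) = -157 + (-5)²*(-24 + 48*(-15)) = -157 + 25*(-24 - 720) = -157 + 25*(-744) = -157 - 18600 = -18757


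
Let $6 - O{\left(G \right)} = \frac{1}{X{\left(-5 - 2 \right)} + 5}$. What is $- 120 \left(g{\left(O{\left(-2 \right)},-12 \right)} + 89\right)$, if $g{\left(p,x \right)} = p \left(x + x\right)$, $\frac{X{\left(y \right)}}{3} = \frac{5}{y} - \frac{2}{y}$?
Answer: $\frac{75720}{13} \approx 5824.6$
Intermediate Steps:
$X{\left(y \right)} = \frac{9}{y}$ ($X{\left(y \right)} = 3 \left(\frac{5}{y} - \frac{2}{y}\right) = 3 \frac{3}{y} = \frac{9}{y}$)
$O{\left(G \right)} = \frac{149}{26}$ ($O{\left(G \right)} = 6 - \frac{1}{\frac{9}{-5 - 2} + 5} = 6 - \frac{1}{\frac{9}{-7} + 5} = 6 - \frac{1}{9 \left(- \frac{1}{7}\right) + 5} = 6 - \frac{1}{- \frac{9}{7} + 5} = 6 - \frac{1}{\frac{26}{7}} = 6 - \frac{7}{26} = \frac{149}{26}$)
$g{\left(p,x \right)} = 2 p x$ ($g{\left(p,x \right)} = p 2 x = 2 p x$)
$- 120 \left(g{\left(O{\left(-2 \right)},-12 \right)} + 89\right) = - 120 \left(2 \cdot \frac{149}{26} \left(-12\right) + 89\right) = - 120 \left(- \frac{1788}{13} + 89\right) = \left(-120\right) \left(- \frac{631}{13}\right) = \frac{75720}{13}$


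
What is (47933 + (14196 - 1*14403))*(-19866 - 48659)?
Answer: -3270424150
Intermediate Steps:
(47933 + (14196 - 1*14403))*(-19866 - 48659) = (47933 + (14196 - 14403))*(-68525) = (47933 - 207)*(-68525) = 47726*(-68525) = -3270424150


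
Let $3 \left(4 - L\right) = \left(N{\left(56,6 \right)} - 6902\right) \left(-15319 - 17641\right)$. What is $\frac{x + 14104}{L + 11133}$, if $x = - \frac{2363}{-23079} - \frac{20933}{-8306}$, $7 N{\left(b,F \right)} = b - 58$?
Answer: $- \frac{2704157369881}{14534630941700002} \approx -0.00018605$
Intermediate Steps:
$N{\left(b,F \right)} = - \frac{58}{7} + \frac{b}{7}$ ($N{\left(b,F \right)} = \frac{b - 58}{7} = \frac{-58 + b}{7} = - \frac{58}{7} + \frac{b}{7}$)
$L = - \frac{1592495276}{21}$ ($L = 4 - \frac{\left(\left(- \frac{58}{7} + \frac{1}{7} \cdot 56\right) - 6902\right) \left(-15319 - 17641\right)}{3} = 4 - \frac{\left(\left(- \frac{58}{7} + 8\right) - 6902\right) \left(-32960\right)}{3} = 4 - \frac{\left(- \frac{2}{7} - 6902\right) \left(-32960\right)}{3} = 4 - \frac{\left(- \frac{48316}{7}\right) \left(-32960\right)}{3} = 4 - \frac{1592495360}{21} = - \frac{1592495276}{21} \approx -7.5833 \cdot 10^{7}$)
$x = \frac{502739785}{191694174}$ ($x = \left(-2363\right) \left(- \frac{1}{23079}\right) - - \frac{20933}{8306} = \frac{2363}{23079} + \frac{20933}{8306} = \frac{502739785}{191694174} \approx 2.6226$)
$\frac{x + 14104}{L + 11133} = \frac{\frac{502739785}{191694174} + 14104}{- \frac{1592495276}{21} + 11133} = \frac{2704157369881}{191694174 \left(- \frac{1592261483}{21}\right)} = \frac{2704157369881}{191694174} \left(- \frac{21}{1592261483}\right) = - \frac{2704157369881}{14534630941700002}$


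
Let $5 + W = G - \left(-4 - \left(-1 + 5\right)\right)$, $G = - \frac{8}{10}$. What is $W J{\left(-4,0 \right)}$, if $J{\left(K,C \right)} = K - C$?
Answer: $- \frac{44}{5} \approx -8.8$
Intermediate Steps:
$G = - \frac{4}{5}$ ($G = \left(-8\right) \frac{1}{10} = - \frac{4}{5} \approx -0.8$)
$W = \frac{11}{5}$ ($W = -5 - \left(- \frac{16}{5} - \left(-1 + 5\right)\right) = -5 - \left(- \frac{16}{5} - 4\right) = -5 - - \frac{36}{5} = -5 + \left(- \frac{4}{5} + 8\right) = -5 + \frac{36}{5} = \frac{11}{5} \approx 2.2$)
$W J{\left(-4,0 \right)} = \frac{11 \left(-4 - 0\right)}{5} = \frac{11 \left(-4 + 0\right)}{5} = \frac{11}{5} \left(-4\right) = - \frac{44}{5}$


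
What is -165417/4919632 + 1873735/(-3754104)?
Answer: -1229884910861/2308601271216 ≈ -0.53274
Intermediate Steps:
-165417/4919632 + 1873735/(-3754104) = -165417*1/4919632 + 1873735*(-1/3754104) = -165417/4919632 - 1873735/3754104 = -1229884910861/2308601271216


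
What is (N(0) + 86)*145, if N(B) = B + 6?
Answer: 13340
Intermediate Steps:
N(B) = 6 + B
(N(0) + 86)*145 = ((6 + 0) + 86)*145 = (6 + 86)*145 = 92*145 = 13340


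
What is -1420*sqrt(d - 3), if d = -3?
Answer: -1420*I*sqrt(6) ≈ -3478.3*I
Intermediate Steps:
-1420*sqrt(d - 3) = -1420*sqrt(-3 - 3) = -1420*I*sqrt(6)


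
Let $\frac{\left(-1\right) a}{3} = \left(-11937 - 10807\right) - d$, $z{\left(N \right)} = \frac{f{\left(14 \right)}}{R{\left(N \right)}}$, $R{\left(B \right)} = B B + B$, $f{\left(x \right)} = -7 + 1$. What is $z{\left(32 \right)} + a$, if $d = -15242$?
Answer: $\frac{3961055}{176} \approx 22506.0$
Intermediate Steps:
$f{\left(x \right)} = -6$
$R{\left(B \right)} = B + B^{2}$ ($R{\left(B \right)} = B^{2} + B = B + B^{2}$)
$z{\left(N \right)} = - \frac{6}{N \left(1 + N\right)}$
$a = 22506$ ($a = - 3 \left(\left(-11937 - 10807\right) - -15242\right) = - 3 \left(-22744 + 15242\right) = \left(-3\right) \left(-7502\right) = 22506$)
$z{\left(32 \right)} + a = - \frac{6}{32 \left(1 + 32\right)} + 22506 = \left(-6\right) \frac{1}{32} \cdot \frac{1}{33} + 22506 = - \frac{1}{176} + 22506 = \frac{3961055}{176}$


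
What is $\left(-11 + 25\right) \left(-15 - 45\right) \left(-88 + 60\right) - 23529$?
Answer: $-9$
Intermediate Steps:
$\left(-11 + 25\right) \left(-15 - 45\right) \left(-88 + 60\right) - 23529 = 14 \left(-60\right) \left(-28\right) - 23529 = \left(-840\right) \left(-28\right) - 23529 = 23520 - 23529 = -9$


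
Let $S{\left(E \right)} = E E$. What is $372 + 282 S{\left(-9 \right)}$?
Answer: $23214$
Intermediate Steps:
$S{\left(E \right)} = E^{2}$
$372 + 282 S{\left(-9 \right)} = 372 + 282 \left(-9\right)^{2} = 372 + 282 \cdot 81 = 372 + 22842 = 23214$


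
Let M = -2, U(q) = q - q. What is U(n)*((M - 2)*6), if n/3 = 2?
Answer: 0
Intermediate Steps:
n = 6 (n = 3*2 = 6)
U(q) = 0
U(n)*((M - 2)*6) = 0*((-2 - 2)*6) = 0*(-4*6) = 0*(-24) = 0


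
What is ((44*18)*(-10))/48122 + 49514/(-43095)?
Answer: -1362012554/1036908795 ≈ -1.3135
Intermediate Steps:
((44*18)*(-10))/48122 + 49514/(-43095) = (792*(-10))*(1/48122) + 49514*(-1/43095) = -7920*1/48122 - 49514/43095 = -3960/24061 - 49514/43095 = -1362012554/1036908795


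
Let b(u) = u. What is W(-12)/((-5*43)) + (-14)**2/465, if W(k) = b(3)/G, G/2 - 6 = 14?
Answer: 336841/799800 ≈ 0.42116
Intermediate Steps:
G = 40 (G = 12 + 2*14 = 12 + 28 = 40)
W(k) = 3/40
W(-12)/((-5*43)) + (-14)**2/465 = 3/(40*((-5*43))) + (-14)**2/465 = (3/40)/(-215) + 196*(1/465) = (3/40)*(-1/215) + 196/465 = -3/8600 + 196/465 = 336841/799800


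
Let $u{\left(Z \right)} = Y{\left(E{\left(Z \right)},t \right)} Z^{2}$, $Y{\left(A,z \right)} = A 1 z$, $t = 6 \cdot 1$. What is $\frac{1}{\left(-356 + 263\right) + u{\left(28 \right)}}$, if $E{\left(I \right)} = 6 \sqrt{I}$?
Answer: $\frac{31}{7434876093} + \frac{6272 \sqrt{7}}{2478292031} \approx 6.7 \cdot 10^{-6}$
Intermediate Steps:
$t = 6$
$Y{\left(A,z \right)} = A z$
$u{\left(Z \right)} = 36 Z^{\frac{5}{2}}$ ($u{\left(Z \right)} = 6 \sqrt{Z} 6 Z^{2} = 36 \sqrt{Z} Z^{2} = 36 Z^{\frac{5}{2}}$)
$\frac{1}{\left(-356 + 263\right) + u{\left(28 \right)}} = \frac{1}{\left(-356 + 263\right) + 36 \cdot 28^{\frac{5}{2}}} = \frac{1}{-93 + 36 \cdot 1568 \sqrt{7}} = \frac{1}{-93 + 56448 \sqrt{7}}$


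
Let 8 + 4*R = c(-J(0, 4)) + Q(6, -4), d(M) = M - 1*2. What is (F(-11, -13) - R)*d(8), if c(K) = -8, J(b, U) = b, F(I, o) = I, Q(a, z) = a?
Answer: -51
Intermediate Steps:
d(M) = -2 + M (d(M) = M - 2 = -2 + M)
R = -5/2 (R = -2 + (-8 + 6)/4 = -2 + (¼)*(-2) = -2 - ½ = -5/2 ≈ -2.5000)
(F(-11, -13) - R)*d(8) = (-11 - 1*(-5/2))*(-2 + 8) = (-11 + 5/2)*6 = -17/2*6 = -51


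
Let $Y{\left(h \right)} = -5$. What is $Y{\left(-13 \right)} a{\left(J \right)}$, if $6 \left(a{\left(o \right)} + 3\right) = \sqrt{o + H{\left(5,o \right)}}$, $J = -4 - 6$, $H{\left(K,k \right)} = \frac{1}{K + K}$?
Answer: $15 - \frac{i \sqrt{110}}{4} \approx 15.0 - 2.622 i$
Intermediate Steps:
$H{\left(K,k \right)} = \frac{1}{2 K}$
$J = -10$ ($J = -4 - 6 = -10$)
$a{\left(o \right)} = -3 + \frac{\sqrt{\frac{1}{10} + o}}{6}$ ($a{\left(o \right)} = -3 + \frac{\sqrt{o + \frac{1}{2 \cdot 5}}}{6} = -3 + \frac{\sqrt{o + \frac{1}{2} \cdot \frac{1}{5}}}{6} = -3 + \frac{\sqrt{o + \frac{1}{10}}}{6} = -3 + \frac{\sqrt{\frac{1}{10} + o}}{6}$)
$Y{\left(-13 \right)} a{\left(J \right)} = - 5 \left(-3 + \frac{\sqrt{10 + 100 \left(-10\right)}}{60}\right) = - 5 \left(-3 + \frac{\sqrt{10 - 1000}}{60}\right) = - 5 \left(-3 + \frac{\sqrt{-990}}{60}\right) = - 5 \left(-3 + \frac{3 i \sqrt{110}}{60}\right) = - 5 \left(-3 + \frac{i \sqrt{110}}{20}\right) = 15 - \frac{i \sqrt{110}}{4}$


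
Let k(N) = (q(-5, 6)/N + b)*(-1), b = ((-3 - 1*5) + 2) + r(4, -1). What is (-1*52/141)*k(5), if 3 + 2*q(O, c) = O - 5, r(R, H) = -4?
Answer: -2938/705 ≈ -4.1674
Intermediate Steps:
q(O, c) = -4 + O/2 (q(O, c) = -3/2 + (O - 5)/2 = -3/2 + (-5 + O)/2 = -3/2 + (-5/2 + O/2) = -4 + O/2)
b = -10 (b = ((-3 - 1*5) + 2) - 4 = ((-3 - 5) + 2) - 4 = (-8 + 2) - 4 = -6 - 4 = -10)
k(N) = 10 + 13/(2*N) (k(N) = ((-4 + (½)*(-5))/N - 10)*(-1) = ((-4 - 5/2)/N - 10)*(-1) = (-13/(2*N) - 10)*(-1) = (-10 - 13/(2*N))*(-1) = 10 + 13/(2*N))
(-1*52/141)*k(5) = (-1*52/141)*(10 + (13/2)/5) = (-52*1/141)*(10 + (13/2)*(⅕)) = -52*(10 + 13/10)/141 = -52/141*113/10 = -2938/705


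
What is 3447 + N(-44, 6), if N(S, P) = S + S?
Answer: 3359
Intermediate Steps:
N(S, P) = 2*S
3447 + N(-44, 6) = 3447 + 2*(-44) = 3447 - 88 = 3359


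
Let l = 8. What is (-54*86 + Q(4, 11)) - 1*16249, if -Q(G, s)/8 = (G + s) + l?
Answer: -21077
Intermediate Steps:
Q(G, s) = -64 - 8*G - 8*s (Q(G, s) = -8*((G + s) + 8) = -8*(8 + G + s) = -64 - 8*G - 8*s)
(-54*86 + Q(4, 11)) - 1*16249 = (-54*86 + (-64 - 8*4 - 8*11)) - 1*16249 = (-4644 + (-64 - 32 - 88)) - 16249 = (-4644 - 184) - 16249 = -4828 - 16249 = -21077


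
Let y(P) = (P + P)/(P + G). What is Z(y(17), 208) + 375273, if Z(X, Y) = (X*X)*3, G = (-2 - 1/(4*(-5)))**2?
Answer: 25984097513193/69239041 ≈ 3.7528e+5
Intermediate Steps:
G = 1521/400 (G = (-2 - 1/(-20))**2 = (-2 - 1*(-1/20))**2 = (-2 + 1/20)**2 = (-39/20)**2 = 1521/400 ≈ 3.8025)
y(P) = 2*P/(1521/400 + P) (y(P) = (P + P)/(P + 1521/400) = (2*P)/(1521/400 + P) = 2*P/(1521/400 + P))
Z(X, Y) = 3*X**2 (Z(X, Y) = X**2*3 = 3*X**2)
Z(y(17), 208) + 375273 = 3*(800*17/(1521 + 400*17))**2 + 375273 = 3*(800*17/(1521 + 6800))**2 + 375273 = 3*(800*17/8321)**2 + 375273 = 3*(800*17*(1/8321))**2 + 375273 = 3*(13600/8321)**2 + 375273 = 3*(184960000/69239041) + 375273 = 554880000/69239041 + 375273 = 25984097513193/69239041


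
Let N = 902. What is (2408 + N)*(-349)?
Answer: -1155190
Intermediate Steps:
(2408 + N)*(-349) = (2408 + 902)*(-349) = 3310*(-349) = -1155190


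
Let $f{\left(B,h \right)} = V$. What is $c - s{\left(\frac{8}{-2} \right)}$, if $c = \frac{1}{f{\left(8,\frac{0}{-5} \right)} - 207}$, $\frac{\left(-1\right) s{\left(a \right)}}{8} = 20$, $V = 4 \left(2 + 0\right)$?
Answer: $\frac{31839}{199} \approx 159.99$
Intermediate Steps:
$V = 8$ ($V = 4 \cdot 2 = 8$)
$s{\left(a \right)} = -160$ ($s{\left(a \right)} = \left(-8\right) 20 = -160$)
$f{\left(B,h \right)} = 8$
$c = - \frac{1}{199}$ ($c = \frac{1}{8 - 207} = \frac{1}{-199} = - \frac{1}{199} \approx -0.0050251$)
$c - s{\left(\frac{8}{-2} \right)} = - \frac{1}{199} - -160 = - \frac{1}{199} + 160 = \frac{31839}{199}$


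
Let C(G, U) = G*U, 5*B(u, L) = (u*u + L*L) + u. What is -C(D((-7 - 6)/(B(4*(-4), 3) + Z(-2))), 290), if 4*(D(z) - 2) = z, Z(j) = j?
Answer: -267815/478 ≈ -560.28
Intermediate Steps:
B(u, L) = u/5 + L**2/5 + u**2/5 (B(u, L) = ((u*u + L*L) + u)/5 = ((u**2 + L**2) + u)/5 = ((L**2 + u**2) + u)/5 = (u + L**2 + u**2)/5 = u/5 + L**2/5 + u**2/5)
D(z) = 2 + z/4
-C(D((-7 - 6)/(B(4*(-4), 3) + Z(-2))), 290) = -(2 + ((-7 - 6)/(((4*(-4))/5 + (1/5)*3**2 + (4*(-4))**2/5) - 2))/4)*290 = -(2 + (-13/(((1/5)*(-16) + (1/5)*9 + (1/5)*(-16)**2) - 2))/4)*290 = -(2 + (-13/((-16/5 + 9/5 + (1/5)*256) - 2))/4)*290 = -(2 + (-13/((-16/5 + 9/5 + 256/5) - 2))/4)*290 = -(2 + (-13/(249/5 - 2))/4)*290 = -(2 + (-13/239/5)/4)*290 = -(2 + (-13*5/239)/4)*290 = -(2 + (1/4)*(-65/239))*290 = -(2 - 65/956)*290 = -1847*290/956 = -1*267815/478 = -267815/478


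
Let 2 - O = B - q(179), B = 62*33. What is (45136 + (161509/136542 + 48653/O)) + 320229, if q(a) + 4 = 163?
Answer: 94031915126089/257381670 ≈ 3.6534e+5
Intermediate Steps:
q(a) = 159 (q(a) = -4 + 163 = 159)
B = 2046
O = -1885 (O = 2 - (2046 - 1*159) = 2 - (2046 - 159) = 2 - 1*1887 = 2 - 1887 = -1885)
(45136 + (161509/136542 + 48653/O)) + 320229 = (45136 + (161509/136542 + 48653/(-1885))) + 320229 = (45136 + (161509*(1/136542) + 48653*(-1/1885))) + 320229 = (45136 + (161509/136542 - 48653/1885)) + 320229 = (45136 - 6338733461/257381670) + 320229 = 11610840323659/257381670 + 320229 = 94031915126089/257381670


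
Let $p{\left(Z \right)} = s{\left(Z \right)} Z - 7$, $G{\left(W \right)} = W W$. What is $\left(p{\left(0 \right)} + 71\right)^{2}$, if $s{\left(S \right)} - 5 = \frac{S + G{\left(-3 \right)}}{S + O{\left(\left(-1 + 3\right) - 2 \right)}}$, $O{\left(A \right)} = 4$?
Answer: $4096$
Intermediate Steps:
$G{\left(W \right)} = W^{2}$
$s{\left(S \right)} = 5 + \frac{9 + S}{4 + S}$ ($s{\left(S \right)} = 5 + \frac{S + \left(-3\right)^{2}}{S + 4} = 5 + \frac{S + 9}{4 + S} = 5 + \frac{9 + S}{4 + S}$)
$p{\left(Z \right)} = -7 + \frac{Z \left(29 + 6 Z\right)}{4 + Z}$ ($p{\left(Z \right)} = \frac{29 + 6 Z}{4 + Z} Z - 7 = \frac{Z \left(29 + 6 Z\right)}{4 + Z} - 7 = -7 + \frac{Z \left(29 + 6 Z\right)}{4 + Z}$)
$\left(p{\left(0 \right)} + 71\right)^{2} = \left(\frac{2 \left(-14 + 3 \cdot 0^{2} + 11 \cdot 0\right)}{4 + 0} + 71\right)^{2} = \left(\frac{2 \left(-14 + 3 \cdot 0 + 0\right)}{4} + 71\right)^{2} = \left(2 \cdot \frac{1}{4} \left(-14 + 0 + 0\right) + 71\right)^{2} = \left(2 \cdot \frac{1}{4} \left(-14\right) + 71\right)^{2} = \left(-7 + 71\right)^{2} = 64^{2} = 4096$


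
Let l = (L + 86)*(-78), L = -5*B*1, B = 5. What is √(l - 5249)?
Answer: I*√10007 ≈ 100.04*I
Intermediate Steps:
L = -25 (L = -5*5*1 = -25*1 = -25)
l = -4758 (l = (-25 + 86)*(-78) = 61*(-78) = -4758)
√(l - 5249) = √(-4758 - 5249) = √(-10007) = I*√10007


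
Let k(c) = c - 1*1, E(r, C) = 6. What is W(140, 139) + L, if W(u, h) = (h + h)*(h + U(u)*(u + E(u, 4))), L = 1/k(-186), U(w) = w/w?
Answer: 14816009/187 ≈ 79230.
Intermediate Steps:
k(c) = -1 + c (k(c) = c - 1 = -1 + c)
U(w) = 1
L = -1/187 (L = 1/(-1 - 186) = 1/(-187) = -1/187 ≈ -0.0053476)
W(u, h) = 2*h*(6 + h + u) (W(u, h) = (h + h)*(h + 1*(u + 6)) = (2*h)*(h + 1*(6 + u)) = (2*h)*(h + (6 + u)) = (2*h)*(6 + h + u) = 2*h*(6 + h + u))
W(140, 139) + L = 2*139*(6 + 139 + 140) - 1/187 = 2*139*285 - 1/187 = 79230 - 1/187 = 14816009/187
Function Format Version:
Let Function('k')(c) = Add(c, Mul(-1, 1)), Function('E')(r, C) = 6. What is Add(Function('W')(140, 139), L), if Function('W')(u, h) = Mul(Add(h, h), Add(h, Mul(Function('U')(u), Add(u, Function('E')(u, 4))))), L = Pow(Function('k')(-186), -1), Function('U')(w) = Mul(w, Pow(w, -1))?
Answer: Rational(14816009, 187) ≈ 79230.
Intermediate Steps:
Function('k')(c) = Add(-1, c) (Function('k')(c) = Add(c, -1) = Add(-1, c))
Function('U')(w) = 1
L = Rational(-1, 187) (L = Pow(Add(-1, -186), -1) = Pow(-187, -1) = Rational(-1, 187) ≈ -0.0053476)
Function('W')(u, h) = Mul(2, h, Add(6, h, u)) (Function('W')(u, h) = Mul(Add(h, h), Add(h, Mul(1, Add(u, 6)))) = Mul(Mul(2, h), Add(h, Mul(1, Add(6, u)))) = Mul(Mul(2, h), Add(h, Add(6, u))) = Mul(Mul(2, h), Add(6, h, u)) = Mul(2, h, Add(6, h, u)))
Add(Function('W')(140, 139), L) = Add(Mul(2, 139, Add(6, 139, 140)), Rational(-1, 187)) = Add(Mul(2, 139, 285), Rational(-1, 187)) = Add(79230, Rational(-1, 187)) = Rational(14816009, 187)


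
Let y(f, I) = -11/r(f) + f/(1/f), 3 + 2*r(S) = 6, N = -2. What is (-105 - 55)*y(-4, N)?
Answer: -4160/3 ≈ -1386.7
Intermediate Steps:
r(S) = 3/2 (r(S) = -3/2 + (½)*6 = -3/2 + 3 = 3/2)
y(f, I) = -22/3 + f² (y(f, I) = -11/3/2 + f/(1/f) = -11*⅔ + f*f = -22/3 + f²)
(-105 - 55)*y(-4, N) = (-105 - 55)*(-22/3 + (-4)²) = -160*(-22/3 + 16) = -160*26/3 = -4160/3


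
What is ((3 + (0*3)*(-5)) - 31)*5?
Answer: -140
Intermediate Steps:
((3 + (0*3)*(-5)) - 31)*5 = ((3 + 0*(-5)) - 31)*5 = ((3 + 0) - 31)*5 = (3 - 31)*5 = -28*5 = -140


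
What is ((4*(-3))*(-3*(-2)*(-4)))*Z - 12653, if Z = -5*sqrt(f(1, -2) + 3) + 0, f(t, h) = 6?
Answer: -16973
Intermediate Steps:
Z = -15 (Z = -5*sqrt(6 + 3) + 0 = -5*sqrt(9) + 0 = -5*3 + 0 = -15 + 0 = -15)
((4*(-3))*(-3*(-2)*(-4)))*Z - 12653 = ((4*(-3))*(-3*(-2)*(-4)))*(-15) - 12653 = -72*(-4)*(-15) - 12653 = -12*(-24)*(-15) - 12653 = 288*(-15) - 12653 = -4320 - 12653 = -16973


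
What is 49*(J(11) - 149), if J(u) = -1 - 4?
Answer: -7546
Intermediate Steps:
J(u) = -5
49*(J(11) - 149) = 49*(-5 - 149) = 49*(-154) = -7546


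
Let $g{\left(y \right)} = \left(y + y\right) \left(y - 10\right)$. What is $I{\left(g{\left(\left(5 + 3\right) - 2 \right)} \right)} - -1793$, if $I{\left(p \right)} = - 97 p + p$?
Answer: $6401$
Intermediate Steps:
$g{\left(y \right)} = 2 y \left(-10 + y\right)$
$I{\left(p \right)} = - 96 p$
$I{\left(g{\left(\left(5 + 3\right) - 2 \right)} \right)} - -1793 = - 96 \cdot 2 \left(\left(5 + 3\right) - 2\right) \left(-10 + \left(\left(5 + 3\right) - 2\right)\right) - -1793 = - 96 \cdot 2 \left(8 - 2\right) \left(-10 + \left(8 - 2\right)\right) + 1793 = - 96 \cdot 2 \cdot 6 \left(-10 + 6\right) + 1793 = - 96 \cdot 2 \cdot 6 \left(-4\right) + 1793 = \left(-96\right) \left(-48\right) + 1793 = 4608 + 1793 = 6401$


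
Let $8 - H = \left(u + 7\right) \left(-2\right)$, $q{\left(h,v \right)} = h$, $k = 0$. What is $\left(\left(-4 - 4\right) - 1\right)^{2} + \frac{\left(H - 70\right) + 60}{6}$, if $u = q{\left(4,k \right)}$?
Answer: $\frac{253}{3} \approx 84.333$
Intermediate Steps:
$u = 4$
$H = 30$ ($H = 8 - \left(4 + 7\right) \left(-2\right) = 8 - 11 \left(-2\right) = 8 - -22 = 8 + 22 = 30$)
$\left(\left(-4 - 4\right) - 1\right)^{2} + \frac{\left(H - 70\right) + 60}{6} = \left(\left(-4 - 4\right) - 1\right)^{2} + \frac{\left(30 - 70\right) + 60}{6} = \left(\left(-4 - 4\right) - 1\right)^{2} + \frac{-40 + 60}{6} = \left(-8 - 1\right)^{2} + \frac{1}{6} \cdot 20 = \left(-9\right)^{2} + \frac{10}{3} = 81 + \frac{10}{3} = \frac{253}{3}$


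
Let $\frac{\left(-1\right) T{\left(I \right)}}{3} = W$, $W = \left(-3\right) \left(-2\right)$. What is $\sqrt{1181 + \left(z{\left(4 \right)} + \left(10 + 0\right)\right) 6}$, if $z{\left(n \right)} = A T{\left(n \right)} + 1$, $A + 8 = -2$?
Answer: $\sqrt{2327} \approx 48.239$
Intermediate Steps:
$A = -10$ ($A = -8 - 2 = -10$)
$W = 6$
$T{\left(I \right)} = -18$ ($T{\left(I \right)} = \left(-3\right) 6 = -18$)
$z{\left(n \right)} = 181$ ($z{\left(n \right)} = \left(-10\right) \left(-18\right) + 1 = 180 + 1 = 181$)
$\sqrt{1181 + \left(z{\left(4 \right)} + \left(10 + 0\right)\right) 6} = \sqrt{1181 + \left(181 + \left(10 + 0\right)\right) 6} = \sqrt{1181 + \left(181 + 10\right) 6} = \sqrt{1181 + 191 \cdot 6} = \sqrt{1181 + 1146} = \sqrt{2327}$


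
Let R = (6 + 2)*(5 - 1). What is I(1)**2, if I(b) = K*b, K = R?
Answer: 1024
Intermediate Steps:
R = 32 (R = 8*4 = 32)
K = 32
I(b) = 32*b
I(1)**2 = (32*1)**2 = 32**2 = 1024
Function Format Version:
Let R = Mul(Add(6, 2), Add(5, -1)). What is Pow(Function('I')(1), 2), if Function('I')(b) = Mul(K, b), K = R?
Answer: 1024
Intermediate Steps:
R = 32 (R = Mul(8, 4) = 32)
K = 32
Function('I')(b) = Mul(32, b)
Pow(Function('I')(1), 2) = Pow(Mul(32, 1), 2) = Pow(32, 2) = 1024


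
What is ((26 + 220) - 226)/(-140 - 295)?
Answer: -4/87 ≈ -0.045977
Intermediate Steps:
((26 + 220) - 226)/(-140 - 295) = (246 - 226)/(-435) = 20*(-1/435) = -4/87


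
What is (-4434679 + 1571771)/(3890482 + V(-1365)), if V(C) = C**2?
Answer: -2862908/5753707 ≈ -0.49758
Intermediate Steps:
(-4434679 + 1571771)/(3890482 + V(-1365)) = (-4434679 + 1571771)/(3890482 + (-1365)**2) = -2862908/(3890482 + 1863225) = -2862908/5753707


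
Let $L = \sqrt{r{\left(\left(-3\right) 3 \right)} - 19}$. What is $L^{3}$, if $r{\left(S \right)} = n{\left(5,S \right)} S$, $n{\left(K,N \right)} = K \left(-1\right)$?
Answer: $26 \sqrt{26} \approx 132.57$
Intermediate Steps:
$n{\left(K,N \right)} = - K$
$r{\left(S \right)} = - 5 S$ ($r{\left(S \right)} = \left(-1\right) 5 S = - 5 S$)
$L = \sqrt{26}$ ($L = \sqrt{- 5 \left(\left(-3\right) 3\right) - 19} = \sqrt{\left(-5\right) \left(-9\right) - 19} = \sqrt{45 - 19} = \sqrt{26} \approx 5.099$)
$L^{3} = \left(\sqrt{26}\right)^{3} = 26 \sqrt{26}$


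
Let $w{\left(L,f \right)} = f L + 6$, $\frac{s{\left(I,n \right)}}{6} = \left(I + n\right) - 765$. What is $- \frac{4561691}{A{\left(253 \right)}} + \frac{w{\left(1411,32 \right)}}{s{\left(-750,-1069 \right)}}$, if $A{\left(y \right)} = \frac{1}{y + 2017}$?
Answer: $- \frac{80272259017219}{7752} \approx -1.0355 \cdot 10^{10}$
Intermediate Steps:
$A{\left(y \right)} = \frac{1}{2017 + y}$
$s{\left(I,n \right)} = -4590 + 6 I + 6 n$ ($s{\left(I,n \right)} = 6 \left(\left(I + n\right) - 765\right) = 6 \left(-765 + I + n\right) = -4590 + 6 I + 6 n$)
$w{\left(L,f \right)} = 6 + L f$ ($w{\left(L,f \right)} = L f + 6 = 6 + L f$)
$- \frac{4561691}{A{\left(253 \right)}} + \frac{w{\left(1411,32 \right)}}{s{\left(-750,-1069 \right)}} = - \frac{4561691}{\frac{1}{2017 + 253}} + \frac{6 + 1411 \cdot 32}{-4590 + 6 \left(-750\right) + 6 \left(-1069\right)} = - \frac{4561691}{\frac{1}{2270}} + \frac{6 + 45152}{-4590 - 4500 - 6414} = - 4561691 \frac{1}{\frac{1}{2270}} + \frac{45158}{-15504} = \left(-4561691\right) 2270 + 45158 \left(- \frac{1}{15504}\right) = -10355038570 - \frac{22579}{7752} = - \frac{80272259017219}{7752}$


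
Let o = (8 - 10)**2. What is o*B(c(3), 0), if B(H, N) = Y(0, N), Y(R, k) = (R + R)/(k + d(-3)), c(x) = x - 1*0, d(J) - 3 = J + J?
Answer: 0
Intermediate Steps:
d(J) = 3 + 2*J (d(J) = 3 + (J + J) = 3 + 2*J)
c(x) = x (c(x) = x + 0 = x)
Y(R, k) = 2*R/(-3 + k) (Y(R, k) = (R + R)/(k + (3 + 2*(-3))) = (2*R)/(k + (3 - 6)) = (2*R)/(k - 3) = (2*R)/(-3 + k) = 2*R/(-3 + k))
B(H, N) = 0 (B(H, N) = 2*0/(-3 + N) = 0)
o = 4 (o = (-2)**2 = 4)
o*B(c(3), 0) = 4*0 = 0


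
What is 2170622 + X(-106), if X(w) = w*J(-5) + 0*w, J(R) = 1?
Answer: 2170516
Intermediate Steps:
X(w) = w (X(w) = w*1 + 0*w = w + 0 = w)
2170622 + X(-106) = 2170622 - 106 = 2170516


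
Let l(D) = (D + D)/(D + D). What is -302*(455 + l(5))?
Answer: -137712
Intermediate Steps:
l(D) = 1 (l(D) = (2*D)/((2*D)) = (2*D)*(1/(2*D)) = 1)
-302*(455 + l(5)) = -302*(455 + 1) = -302*456 = -137712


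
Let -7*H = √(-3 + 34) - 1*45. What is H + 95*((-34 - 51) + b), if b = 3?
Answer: -54485/7 - √31/7 ≈ -7784.4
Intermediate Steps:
H = 45/7 - √31/7 (H = -(√(-3 + 34) - 1*45)/7 = -(√31 - 45)/7 = -(-45 + √31)/7 = 45/7 - √31/7 ≈ 5.6332)
H + 95*((-34 - 51) + b) = (45/7 - √31/7) + 95*((-34 - 51) + 3) = (45/7 - √31/7) + 95*(-85 + 3) = (45/7 - √31/7) + 95*(-82) = (45/7 - √31/7) - 7790 = -54485/7 - √31/7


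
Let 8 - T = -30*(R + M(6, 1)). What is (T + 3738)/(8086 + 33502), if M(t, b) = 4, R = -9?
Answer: 899/10397 ≈ 0.086467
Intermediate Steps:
T = -142 (T = 8 - (-30)*(-9 + 4) = 8 - (-30)*(-5) = 8 - 1*150 = 8 - 150 = -142)
(T + 3738)/(8086 + 33502) = (-142 + 3738)/(8086 + 33502) = 3596/41588 = 3596*(1/41588) = 899/10397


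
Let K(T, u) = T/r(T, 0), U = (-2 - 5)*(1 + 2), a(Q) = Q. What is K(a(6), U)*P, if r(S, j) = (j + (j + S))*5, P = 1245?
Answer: 249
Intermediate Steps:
r(S, j) = 5*S + 10*j (r(S, j) = (j + (S + j))*5 = (S + 2*j)*5 = 5*S + 10*j)
U = -21 (U = -7*3 = -21)
K(T, u) = ⅕ (K(T, u) = T/(5*T + 10*0) = T/(5*T + 0) = T/((5*T)) = T*(1/(5*T)) = ⅕)
K(a(6), U)*P = (⅕)*1245 = 249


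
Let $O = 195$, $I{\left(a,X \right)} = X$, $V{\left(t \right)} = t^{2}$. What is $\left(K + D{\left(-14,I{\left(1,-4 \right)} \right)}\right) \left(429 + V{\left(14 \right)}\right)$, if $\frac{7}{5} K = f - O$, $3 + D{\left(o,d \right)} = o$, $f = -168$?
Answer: $- \frac{1208750}{7} \approx -1.7268 \cdot 10^{5}$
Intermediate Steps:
$D{\left(o,d \right)} = -3 + o$
$K = - \frac{1815}{7}$ ($K = \frac{5 \left(-168 - 195\right)}{7} = \frac{5}{7} \left(-363\right) = - \frac{1815}{7} \approx -259.29$)
$\left(K + D{\left(-14,I{\left(1,-4 \right)} \right)}\right) \left(429 + V{\left(14 \right)}\right) = \left(- \frac{1815}{7} - 17\right) \left(429 + 14^{2}\right) = \left(- \frac{1815}{7} - 17\right) \left(429 + 196\right) = \left(- \frac{1934}{7}\right) 625 = - \frac{1208750}{7}$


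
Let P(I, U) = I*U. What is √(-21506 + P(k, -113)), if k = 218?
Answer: 2*I*√11535 ≈ 214.8*I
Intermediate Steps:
√(-21506 + P(k, -113)) = √(-21506 + 218*(-113)) = √(-21506 - 24634) = √(-46140) = 2*I*√11535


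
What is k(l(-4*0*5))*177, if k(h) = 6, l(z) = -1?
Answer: 1062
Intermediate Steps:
k(l(-4*0*5))*177 = 6*177 = 1062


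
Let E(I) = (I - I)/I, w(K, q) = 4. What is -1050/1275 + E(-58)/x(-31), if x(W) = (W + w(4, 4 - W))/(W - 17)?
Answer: -14/17 ≈ -0.82353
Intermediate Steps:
E(I) = 0 (E(I) = 0/I = 0)
x(W) = (4 + W)/(-17 + W) (x(W) = (W + 4)/(W - 17) = (4 + W)/(-17 + W))
-1050/1275 + E(-58)/x(-31) = -1050/1275 + 0/(((4 - 31)/(-17 - 31))) = -1050*1/1275 + 0/((-27/(-48))) = -14/17 + 0/((-1/48*(-27))) = -14/17 + 0/(9/16) = -14/17 + 0*(16/9) = -14/17 + 0 = -14/17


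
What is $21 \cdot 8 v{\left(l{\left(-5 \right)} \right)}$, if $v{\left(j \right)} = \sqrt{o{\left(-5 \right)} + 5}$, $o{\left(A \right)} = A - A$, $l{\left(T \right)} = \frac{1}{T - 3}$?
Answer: $168 \sqrt{5} \approx 375.66$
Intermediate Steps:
$l{\left(T \right)} = \frac{1}{-3 + T}$
$o{\left(A \right)} = 0$
$v{\left(j \right)} = \sqrt{5}$ ($v{\left(j \right)} = \sqrt{0 + 5} = \sqrt{5}$)
$21 \cdot 8 v{\left(l{\left(-5 \right)} \right)} = 21 \cdot 8 \sqrt{5} = 168 \sqrt{5}$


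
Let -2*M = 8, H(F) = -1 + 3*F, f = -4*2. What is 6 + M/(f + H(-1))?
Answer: 19/3 ≈ 6.3333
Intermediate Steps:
f = -8
M = -4 (M = -½*8 = -4)
6 + M/(f + H(-1)) = 6 - 4/(-8 + (-1 + 3*(-1))) = 6 - 4/(-8 + (-1 - 3)) = 6 - 4/(-8 - 4) = 6 - 4/(-12) = 6 - 4*(-1/12) = 6 + ⅓ = 19/3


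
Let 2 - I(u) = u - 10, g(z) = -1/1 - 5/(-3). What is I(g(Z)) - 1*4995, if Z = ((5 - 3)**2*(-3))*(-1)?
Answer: -14951/3 ≈ -4983.7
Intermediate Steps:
Z = 12 (Z = (2**2*(-3))*(-1) = (4*(-3))*(-1) = -12*(-1) = 12)
g(z) = 2/3 (g(z) = -1*1 - 5*(-1/3) = -1 + 5/3 = 2/3)
I(u) = 12 - u (I(u) = 2 - (u - 10) = 2 - (-10 + u) = 2 + (10 - u) = 12 - u)
I(g(Z)) - 1*4995 = (12 - 1*2/3) - 1*4995 = (12 - 2/3) - 4995 = 34/3 - 4995 = -14951/3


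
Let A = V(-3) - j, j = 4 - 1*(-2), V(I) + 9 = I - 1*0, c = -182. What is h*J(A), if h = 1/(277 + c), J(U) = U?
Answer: -18/95 ≈ -0.18947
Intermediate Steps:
V(I) = -9 + I (V(I) = -9 + (I - 1*0) = -9 + (I + 0) = -9 + I)
j = 6 (j = 4 + 2 = 6)
A = -18 (A = (-9 - 3) - 1*6 = -12 - 6 = -18)
h = 1/95 (h = 1/(277 - 182) = 1/95 ≈ 0.010526)
h*J(A) = (1/95)*(-18) = -18/95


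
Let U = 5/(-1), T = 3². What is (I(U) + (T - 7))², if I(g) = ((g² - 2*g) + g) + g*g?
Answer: 3249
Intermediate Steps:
T = 9
U = -5 (U = 5*(-1) = -5)
I(g) = -g + 2*g² (I(g) = (g² - g) + g² = -g + 2*g²)
(I(U) + (T - 7))² = (-5*(-1 + 2*(-5)) + (9 - 7))² = (-5*(-1 - 10) + 2)² = (-5*(-11) + 2)² = (55 + 2)² = 57² = 3249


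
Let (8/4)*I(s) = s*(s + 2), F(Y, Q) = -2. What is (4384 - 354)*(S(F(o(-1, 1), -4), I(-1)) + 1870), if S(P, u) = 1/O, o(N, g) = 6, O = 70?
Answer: 52753103/7 ≈ 7.5362e+6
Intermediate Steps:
I(s) = s*(2 + s)/2 (I(s) = (s*(s + 2))/2 = (s*(2 + s))/2 = s*(2 + s)/2)
S(P, u) = 1/70
(4384 - 354)*(S(F(o(-1, 1), -4), I(-1)) + 1870) = (4384 - 354)*(1/70 + 1870) = 4030*(130901/70) = 52753103/7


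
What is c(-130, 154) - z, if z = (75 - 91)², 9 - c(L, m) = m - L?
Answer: -531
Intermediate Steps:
c(L, m) = 9 + L - m (c(L, m) = 9 - (m - L) = 9 + (L - m) = 9 + L - m)
z = 256 (z = (-16)² = 256)
c(-130, 154) - z = (9 - 130 - 1*154) - 1*256 = (9 - 130 - 154) - 256 = -275 - 256 = -531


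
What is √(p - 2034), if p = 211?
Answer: I*√1823 ≈ 42.697*I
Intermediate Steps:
√(p - 2034) = √(211 - 2034) = √(-1823) = I*√1823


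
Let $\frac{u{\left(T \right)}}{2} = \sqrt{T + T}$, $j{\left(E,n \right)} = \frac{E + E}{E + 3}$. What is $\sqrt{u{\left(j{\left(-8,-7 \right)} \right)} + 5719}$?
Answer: $\frac{\sqrt{142975 + 40 \sqrt{10}}}{5} \approx 75.657$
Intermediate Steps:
$j{\left(E,n \right)} = \frac{2 E}{3 + E}$
$u{\left(T \right)} = 2 \sqrt{2} \sqrt{T}$ ($u{\left(T \right)} = 2 \sqrt{T + T} = 2 \sqrt{2 T} = 2 \sqrt{2} \sqrt{T}$)
$\sqrt{u{\left(j{\left(-8,-7 \right)} \right)} + 5719} = \sqrt{2 \sqrt{2} \sqrt{2 \left(-8\right) \frac{1}{3 - 8}} + 5719} = \sqrt{2 \sqrt{2} \sqrt{2 \left(-8\right) \frac{1}{-5}} + 5719} = \sqrt{2 \sqrt{2} \sqrt{2 \left(-8\right) \left(- \frac{1}{5}\right)} + 5719} = \sqrt{2 \sqrt{2} \sqrt{\frac{16}{5}} + 5719} = \sqrt{2 \sqrt{2} \frac{4 \sqrt{5}}{5} + 5719} = \sqrt{\frac{8 \sqrt{10}}{5} + 5719} = \sqrt{5719 + \frac{8 \sqrt{10}}{5}}$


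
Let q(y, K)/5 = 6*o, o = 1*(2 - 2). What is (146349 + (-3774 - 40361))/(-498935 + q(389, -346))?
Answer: -102214/498935 ≈ -0.20486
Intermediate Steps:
o = 0 (o = 1*0 = 0)
q(y, K) = 0 (q(y, K) = 5*(6*0) = 5*0 = 0)
(146349 + (-3774 - 40361))/(-498935 + q(389, -346)) = (146349 + (-3774 - 40361))/(-498935 + 0) = (146349 - 44135)/(-498935) = 102214*(-1/498935) = -102214/498935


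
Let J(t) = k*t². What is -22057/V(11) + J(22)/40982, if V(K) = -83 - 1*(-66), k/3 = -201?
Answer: 449489245/348347 ≈ 1290.3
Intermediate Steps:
k = -603 (k = 3*(-201) = -603)
V(K) = -17 (V(K) = -83 + 66 = -17)
J(t) = -603*t²
-22057/V(11) + J(22)/40982 = -22057/(-17) - 603*22²/40982 = -22057*(-1/17) - 603*484*(1/40982) = 22057/17 - 291852*1/40982 = 22057/17 - 145926/20491 = 449489245/348347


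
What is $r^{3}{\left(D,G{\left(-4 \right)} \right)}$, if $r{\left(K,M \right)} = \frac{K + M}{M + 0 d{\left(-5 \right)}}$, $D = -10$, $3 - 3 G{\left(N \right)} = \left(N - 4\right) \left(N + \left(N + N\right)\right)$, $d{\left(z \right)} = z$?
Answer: $\frac{68921}{29791} \approx 2.3135$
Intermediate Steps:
$G{\left(N \right)} = 1 - N \left(-4 + N\right)$ ($G{\left(N \right)} = 1 - \frac{\left(N - 4\right) \left(N + \left(N + N\right)\right)}{3} = 1 - \frac{\left(-4 + N\right) \left(N + 2 N\right)}{3} = 1 - \frac{\left(-4 + N\right) 3 N}{3} = 1 - \frac{3 N \left(-4 + N\right)}{3} = 1 - N \left(-4 + N\right)$)
$r{\left(K,M \right)} = \frac{K + M}{M}$ ($r{\left(K,M \right)} = \frac{K + M}{M + 0 \left(-5\right)} = \frac{K + M}{M + 0} = \frac{K + M}{M}$)
$r^{3}{\left(D,G{\left(-4 \right)} \right)} = \left(\frac{-10 + \left(1 - \left(-4\right)^{2} + 4 \left(-4\right)\right)}{1 - \left(-4\right)^{2} + 4 \left(-4\right)}\right)^{3} = \left(\frac{-10 - 31}{1 - 16 - 16}\right)^{3} = \left(\frac{-10 - 31}{-31}\right)^{3} = \left(\left(- \frac{1}{31}\right) \left(-41\right)\right)^{3} = \left(\frac{41}{31}\right)^{3} = \frac{68921}{29791}$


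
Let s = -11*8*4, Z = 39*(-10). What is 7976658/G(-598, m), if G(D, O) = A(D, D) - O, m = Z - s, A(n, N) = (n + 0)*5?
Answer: -1329443/492 ≈ -2702.1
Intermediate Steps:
Z = -390
A(n, N) = 5*n (A(n, N) = n*5 = 5*n)
s = -352 (s = -88*4 = -352)
m = -38 (m = -390 - 1*(-352) = -390 + 352 = -38)
G(D, O) = -O + 5*D (G(D, O) = 5*D - O = -O + 5*D)
7976658/G(-598, m) = 7976658/(-1*(-38) + 5*(-598)) = 7976658/(38 - 2990) = 7976658/(-2952) = 7976658*(-1/2952) = -1329443/492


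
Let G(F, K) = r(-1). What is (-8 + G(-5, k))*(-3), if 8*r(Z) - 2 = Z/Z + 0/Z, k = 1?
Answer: 183/8 ≈ 22.875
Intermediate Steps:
r(Z) = 3/8 (r(Z) = ¼ + (Z/Z + 0/Z)/8 = ¼ + (1 + 0)/8 = ¼ + (⅛)*1 = ¼ + ⅛ = 3/8)
G(F, K) = 3/8
(-8 + G(-5, k))*(-3) = (-8 + 3/8)*(-3) = -61/8*(-3) = 183/8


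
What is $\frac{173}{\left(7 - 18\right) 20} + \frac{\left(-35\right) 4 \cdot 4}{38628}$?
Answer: $- \frac{1701461}{2124540} \approx -0.80086$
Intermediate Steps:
$\frac{173}{\left(7 - 18\right) 20} + \frac{\left(-35\right) 4 \cdot 4}{38628} = \frac{173}{\left(-11\right) 20} + \left(-140\right) 4 \cdot \frac{1}{38628} = \frac{173}{-220} - \frac{140}{9657} = 173 \left(- \frac{1}{220}\right) - \frac{140}{9657} = - \frac{173}{220} - \frac{140}{9657} = - \frac{1701461}{2124540}$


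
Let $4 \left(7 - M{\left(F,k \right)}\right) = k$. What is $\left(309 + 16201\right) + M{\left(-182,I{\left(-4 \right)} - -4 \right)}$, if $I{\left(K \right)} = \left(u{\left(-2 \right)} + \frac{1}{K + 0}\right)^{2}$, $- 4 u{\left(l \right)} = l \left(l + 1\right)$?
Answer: $\frac{1057015}{64} \approx 16516.0$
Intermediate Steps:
$u{\left(l \right)} = - \frac{l \left(1 + l\right)}{4}$ ($u{\left(l \right)} = - \frac{l \left(l + 1\right)}{4} = - \frac{l \left(1 + l\right)}{4}$)
$I{\left(K \right)} = \left(- \frac{1}{2} + \frac{1}{K}\right)^{2}$ ($I{\left(K \right)} = \left(\left(- \frac{1}{4}\right) \left(-2\right) \left(1 - 2\right) + \frac{1}{K + 0}\right)^{2} = \left(\left(- \frac{1}{4}\right) \left(-2\right) \left(-1\right) + \frac{1}{K}\right)^{2} = \left(- \frac{1}{2} + \frac{1}{K}\right)^{2}$)
$M{\left(F,k \right)} = 7 - \frac{k}{4}$
$\left(309 + 16201\right) + M{\left(-182,I{\left(-4 \right)} - -4 \right)} = \left(309 + 16201\right) + \left(7 - \frac{\frac{\left(-2 - 4\right)^{2}}{4 \cdot 16} - -4}{4}\right) = 16510 + \left(7 - \frac{\frac{1}{4} \cdot \frac{1}{16} \left(-6\right)^{2} + 4}{4}\right) = 16510 + \left(7 - \frac{\frac{1}{4} \cdot \frac{1}{16} \cdot 36 + 4}{4}\right) = 16510 + \left(7 - \frac{\frac{9}{16} + 4}{4}\right) = 16510 + \left(7 - \frac{73}{64}\right) = 16510 + \frac{375}{64} = \frac{1057015}{64}$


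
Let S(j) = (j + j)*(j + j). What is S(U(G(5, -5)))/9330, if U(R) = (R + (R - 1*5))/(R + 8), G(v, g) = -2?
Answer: 3/3110 ≈ 0.00096463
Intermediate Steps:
U(R) = (-5 + 2*R)/(8 + R) (U(R) = (R + (R - 5))/(8 + R) = (R + (-5 + R))/(8 + R) = (-5 + 2*R)/(8 + R))
S(j) = 4*j² (S(j) = (2*j)*(2*j) = 4*j²)
S(U(G(5, -5)))/9330 = (4*((-5 + 2*(-2))/(8 - 2))²)/9330 = (4*((-5 - 4)/6)²)*(1/9330) = (4*((⅙)*(-9))²)*(1/9330) = (4*(-3/2)²)*(1/9330) = (4*(9/4))*(1/9330) = 9*(1/9330) = 3/3110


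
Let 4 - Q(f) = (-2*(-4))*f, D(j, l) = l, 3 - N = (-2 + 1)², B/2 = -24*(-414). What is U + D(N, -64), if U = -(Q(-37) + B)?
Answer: -20236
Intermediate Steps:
B = 19872 (B = 2*(-24*(-414)) = 2*9936 = 19872)
N = 2 (N = 3 - (-2 + 1)² = 3 - 1*(-1)² = 3 - 1*1 = 3 - 1 = 2)
Q(f) = 4 - 8*f (Q(f) = 4 - (-2*(-4))*f = 4 - 8*f)
U = -20172 (U = -((4 - 8*(-37)) + 19872) = -((4 + 296) + 19872) = -(300 + 19872) = -1*20172 = -20172)
U + D(N, -64) = -20172 - 64 = -20236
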